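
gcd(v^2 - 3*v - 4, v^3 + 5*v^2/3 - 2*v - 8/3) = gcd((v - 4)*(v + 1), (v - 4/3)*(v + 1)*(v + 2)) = v + 1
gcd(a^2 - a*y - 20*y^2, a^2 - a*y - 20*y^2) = -a^2 + a*y + 20*y^2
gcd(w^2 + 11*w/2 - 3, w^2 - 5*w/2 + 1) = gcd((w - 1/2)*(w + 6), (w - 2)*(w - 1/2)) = w - 1/2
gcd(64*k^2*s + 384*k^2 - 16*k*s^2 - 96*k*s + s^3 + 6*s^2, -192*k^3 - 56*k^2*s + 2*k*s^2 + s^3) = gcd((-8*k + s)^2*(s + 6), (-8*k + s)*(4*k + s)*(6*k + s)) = -8*k + s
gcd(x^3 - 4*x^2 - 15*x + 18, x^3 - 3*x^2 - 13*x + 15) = x^2 + 2*x - 3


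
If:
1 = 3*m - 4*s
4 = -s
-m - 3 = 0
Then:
No Solution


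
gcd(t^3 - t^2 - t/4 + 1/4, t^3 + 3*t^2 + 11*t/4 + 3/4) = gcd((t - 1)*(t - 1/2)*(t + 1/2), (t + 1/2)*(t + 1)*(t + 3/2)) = t + 1/2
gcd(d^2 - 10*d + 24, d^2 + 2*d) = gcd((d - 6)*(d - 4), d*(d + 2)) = 1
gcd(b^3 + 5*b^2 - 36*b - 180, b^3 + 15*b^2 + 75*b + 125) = b + 5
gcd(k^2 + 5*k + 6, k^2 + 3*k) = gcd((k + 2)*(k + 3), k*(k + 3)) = k + 3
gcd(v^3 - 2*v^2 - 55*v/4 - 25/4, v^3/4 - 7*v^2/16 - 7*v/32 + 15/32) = 1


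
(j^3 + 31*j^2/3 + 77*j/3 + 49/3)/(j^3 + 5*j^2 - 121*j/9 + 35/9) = 3*(3*j^2 + 10*j + 7)/(9*j^2 - 18*j + 5)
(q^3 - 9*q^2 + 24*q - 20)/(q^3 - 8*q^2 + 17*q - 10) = (q - 2)/(q - 1)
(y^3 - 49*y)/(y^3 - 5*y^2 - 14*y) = (y + 7)/(y + 2)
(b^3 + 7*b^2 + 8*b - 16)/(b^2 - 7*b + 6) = (b^2 + 8*b + 16)/(b - 6)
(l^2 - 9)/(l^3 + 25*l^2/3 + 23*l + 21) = 3*(l - 3)/(3*l^2 + 16*l + 21)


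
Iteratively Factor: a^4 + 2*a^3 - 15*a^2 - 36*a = (a + 3)*(a^3 - a^2 - 12*a) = (a + 3)^2*(a^2 - 4*a) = a*(a + 3)^2*(a - 4)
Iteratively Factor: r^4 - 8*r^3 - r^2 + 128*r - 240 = (r + 4)*(r^3 - 12*r^2 + 47*r - 60) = (r - 5)*(r + 4)*(r^2 - 7*r + 12) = (r - 5)*(r - 3)*(r + 4)*(r - 4)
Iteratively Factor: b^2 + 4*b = (b)*(b + 4)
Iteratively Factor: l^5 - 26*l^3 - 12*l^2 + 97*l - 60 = (l + 3)*(l^4 - 3*l^3 - 17*l^2 + 39*l - 20) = (l - 5)*(l + 3)*(l^3 + 2*l^2 - 7*l + 4) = (l - 5)*(l - 1)*(l + 3)*(l^2 + 3*l - 4) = (l - 5)*(l - 1)*(l + 3)*(l + 4)*(l - 1)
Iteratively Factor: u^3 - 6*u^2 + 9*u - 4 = (u - 1)*(u^2 - 5*u + 4) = (u - 1)^2*(u - 4)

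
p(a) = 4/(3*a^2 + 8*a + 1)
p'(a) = 4*(-6*a - 8)/(3*a^2 + 8*a + 1)^2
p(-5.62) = 0.08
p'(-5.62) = 0.04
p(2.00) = 0.14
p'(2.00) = -0.10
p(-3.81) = 0.28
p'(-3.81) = 0.30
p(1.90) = 0.15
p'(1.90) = -0.11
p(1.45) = 0.21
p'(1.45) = -0.19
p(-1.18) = -0.94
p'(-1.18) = -0.20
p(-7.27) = 0.04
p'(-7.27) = 0.01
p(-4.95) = 0.11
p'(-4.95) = 0.07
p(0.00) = 4.00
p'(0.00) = -32.00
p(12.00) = 0.01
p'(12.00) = 0.00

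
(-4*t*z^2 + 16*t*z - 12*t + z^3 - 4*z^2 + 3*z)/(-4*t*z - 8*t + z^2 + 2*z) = (z^2 - 4*z + 3)/(z + 2)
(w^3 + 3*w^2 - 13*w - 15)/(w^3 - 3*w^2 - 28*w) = (-w^3 - 3*w^2 + 13*w + 15)/(w*(-w^2 + 3*w + 28))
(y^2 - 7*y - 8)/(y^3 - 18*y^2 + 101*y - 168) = (y + 1)/(y^2 - 10*y + 21)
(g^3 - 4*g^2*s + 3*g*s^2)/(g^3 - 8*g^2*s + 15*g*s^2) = (-g + s)/(-g + 5*s)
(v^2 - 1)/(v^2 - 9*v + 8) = (v + 1)/(v - 8)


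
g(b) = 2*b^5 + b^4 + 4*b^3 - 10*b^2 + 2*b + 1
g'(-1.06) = 44.54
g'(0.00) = 2.00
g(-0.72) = -7.24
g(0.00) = 1.00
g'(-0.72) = 23.82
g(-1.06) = -18.53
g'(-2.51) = 461.46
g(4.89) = 6403.26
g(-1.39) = -38.49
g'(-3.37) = 1342.38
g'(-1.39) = 79.57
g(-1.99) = -120.84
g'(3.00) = 968.00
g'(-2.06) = 239.24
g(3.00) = 592.00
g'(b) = 10*b^4 + 4*b^3 + 12*b^2 - 20*b + 2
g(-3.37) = -1012.74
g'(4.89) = 6376.75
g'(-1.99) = 214.62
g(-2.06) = -136.71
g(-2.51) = -289.83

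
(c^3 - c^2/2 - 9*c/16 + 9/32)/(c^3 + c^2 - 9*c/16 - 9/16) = (c - 1/2)/(c + 1)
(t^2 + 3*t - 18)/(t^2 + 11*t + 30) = (t - 3)/(t + 5)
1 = 1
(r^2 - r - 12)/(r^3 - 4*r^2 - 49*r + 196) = (r + 3)/(r^2 - 49)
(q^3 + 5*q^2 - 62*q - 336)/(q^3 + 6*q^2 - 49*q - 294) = (q - 8)/(q - 7)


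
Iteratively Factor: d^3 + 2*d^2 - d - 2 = (d + 2)*(d^2 - 1) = (d - 1)*(d + 2)*(d + 1)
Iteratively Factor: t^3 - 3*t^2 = (t)*(t^2 - 3*t) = t^2*(t - 3)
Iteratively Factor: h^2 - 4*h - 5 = (h + 1)*(h - 5)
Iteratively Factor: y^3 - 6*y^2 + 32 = (y - 4)*(y^2 - 2*y - 8) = (y - 4)^2*(y + 2)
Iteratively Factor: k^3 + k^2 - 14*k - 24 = (k - 4)*(k^2 + 5*k + 6) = (k - 4)*(k + 2)*(k + 3)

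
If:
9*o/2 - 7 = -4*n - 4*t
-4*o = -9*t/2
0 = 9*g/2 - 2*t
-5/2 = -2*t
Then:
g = 5/9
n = -277/256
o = 45/32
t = 5/4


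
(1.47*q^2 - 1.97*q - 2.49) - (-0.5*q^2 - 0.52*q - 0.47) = 1.97*q^2 - 1.45*q - 2.02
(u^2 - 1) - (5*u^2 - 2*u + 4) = -4*u^2 + 2*u - 5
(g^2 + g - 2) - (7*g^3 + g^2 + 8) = -7*g^3 + g - 10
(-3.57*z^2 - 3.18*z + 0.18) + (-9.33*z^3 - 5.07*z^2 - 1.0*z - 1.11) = -9.33*z^3 - 8.64*z^2 - 4.18*z - 0.93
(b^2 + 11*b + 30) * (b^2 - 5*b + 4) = b^4 + 6*b^3 - 21*b^2 - 106*b + 120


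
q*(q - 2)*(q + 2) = q^3 - 4*q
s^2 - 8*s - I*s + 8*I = (s - 8)*(s - I)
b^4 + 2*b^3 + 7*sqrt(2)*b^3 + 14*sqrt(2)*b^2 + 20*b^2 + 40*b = b*(b + 2)*(b + 2*sqrt(2))*(b + 5*sqrt(2))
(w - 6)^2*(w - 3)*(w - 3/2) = w^4 - 33*w^3/2 + 189*w^2/2 - 216*w + 162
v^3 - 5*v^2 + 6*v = v*(v - 3)*(v - 2)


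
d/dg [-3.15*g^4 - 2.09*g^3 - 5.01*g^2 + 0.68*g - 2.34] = -12.6*g^3 - 6.27*g^2 - 10.02*g + 0.68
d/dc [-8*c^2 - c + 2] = -16*c - 1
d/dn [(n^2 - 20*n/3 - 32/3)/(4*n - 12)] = (3*n^2 - 18*n + 92)/(12*(n^2 - 6*n + 9))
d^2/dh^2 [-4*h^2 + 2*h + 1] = -8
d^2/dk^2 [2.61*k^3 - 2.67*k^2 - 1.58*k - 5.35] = 15.66*k - 5.34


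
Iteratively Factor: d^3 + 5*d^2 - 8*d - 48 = (d + 4)*(d^2 + d - 12) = (d - 3)*(d + 4)*(d + 4)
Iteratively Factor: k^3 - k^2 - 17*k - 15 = (k - 5)*(k^2 + 4*k + 3) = (k - 5)*(k + 3)*(k + 1)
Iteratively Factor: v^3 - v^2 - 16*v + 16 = (v + 4)*(v^2 - 5*v + 4) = (v - 4)*(v + 4)*(v - 1)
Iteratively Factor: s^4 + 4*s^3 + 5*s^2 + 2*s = (s + 2)*(s^3 + 2*s^2 + s) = (s + 1)*(s + 2)*(s^2 + s) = s*(s + 1)*(s + 2)*(s + 1)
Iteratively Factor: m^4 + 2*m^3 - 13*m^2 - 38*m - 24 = (m + 2)*(m^3 - 13*m - 12) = (m + 1)*(m + 2)*(m^2 - m - 12) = (m - 4)*(m + 1)*(m + 2)*(m + 3)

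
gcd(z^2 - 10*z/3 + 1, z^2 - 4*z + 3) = z - 3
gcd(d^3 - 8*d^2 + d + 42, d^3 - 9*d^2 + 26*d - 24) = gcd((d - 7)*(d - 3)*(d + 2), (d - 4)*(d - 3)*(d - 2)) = d - 3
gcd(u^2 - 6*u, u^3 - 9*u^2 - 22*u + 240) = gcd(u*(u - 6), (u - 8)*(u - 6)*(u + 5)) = u - 6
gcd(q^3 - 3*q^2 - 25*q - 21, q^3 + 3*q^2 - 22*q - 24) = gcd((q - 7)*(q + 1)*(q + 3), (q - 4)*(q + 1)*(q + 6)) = q + 1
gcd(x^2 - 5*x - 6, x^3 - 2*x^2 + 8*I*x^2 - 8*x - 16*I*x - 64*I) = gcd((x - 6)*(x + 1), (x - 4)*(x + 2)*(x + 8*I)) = 1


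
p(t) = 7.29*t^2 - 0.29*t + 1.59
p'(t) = 14.58*t - 0.29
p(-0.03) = 1.61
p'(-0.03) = -0.73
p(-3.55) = 94.49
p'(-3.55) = -52.05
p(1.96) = 29.03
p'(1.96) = 28.29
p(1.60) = 19.79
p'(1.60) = 23.04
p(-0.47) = 3.34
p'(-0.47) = -7.14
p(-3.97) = 117.64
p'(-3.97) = -58.17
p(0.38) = 2.53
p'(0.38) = 5.25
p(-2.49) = 47.51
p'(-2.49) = -36.59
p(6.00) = 262.29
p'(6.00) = 87.19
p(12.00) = 1047.87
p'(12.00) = 174.67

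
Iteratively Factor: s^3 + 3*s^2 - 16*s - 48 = (s + 4)*(s^2 - s - 12) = (s + 3)*(s + 4)*(s - 4)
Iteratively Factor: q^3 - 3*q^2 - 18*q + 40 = (q - 5)*(q^2 + 2*q - 8) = (q - 5)*(q - 2)*(q + 4)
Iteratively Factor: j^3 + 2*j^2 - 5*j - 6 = (j - 2)*(j^2 + 4*j + 3) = (j - 2)*(j + 3)*(j + 1)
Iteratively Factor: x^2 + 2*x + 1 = (x + 1)*(x + 1)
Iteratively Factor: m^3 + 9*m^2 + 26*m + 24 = (m + 3)*(m^2 + 6*m + 8) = (m + 3)*(m + 4)*(m + 2)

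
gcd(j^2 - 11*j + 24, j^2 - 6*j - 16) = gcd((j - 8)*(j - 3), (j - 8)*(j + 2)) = j - 8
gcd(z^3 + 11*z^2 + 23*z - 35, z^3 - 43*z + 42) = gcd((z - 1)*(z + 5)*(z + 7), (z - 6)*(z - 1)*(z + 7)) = z^2 + 6*z - 7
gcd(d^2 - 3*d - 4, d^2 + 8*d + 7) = d + 1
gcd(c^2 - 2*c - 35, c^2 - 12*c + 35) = c - 7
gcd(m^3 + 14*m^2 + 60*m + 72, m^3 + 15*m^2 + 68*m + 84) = m^2 + 8*m + 12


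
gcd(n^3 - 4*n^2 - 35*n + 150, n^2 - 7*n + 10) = n - 5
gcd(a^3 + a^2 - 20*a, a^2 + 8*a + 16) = 1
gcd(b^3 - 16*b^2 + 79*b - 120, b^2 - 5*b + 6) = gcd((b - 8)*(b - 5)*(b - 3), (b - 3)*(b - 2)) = b - 3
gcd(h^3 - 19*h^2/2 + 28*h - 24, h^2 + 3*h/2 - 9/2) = h - 3/2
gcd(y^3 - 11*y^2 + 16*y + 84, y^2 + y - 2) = y + 2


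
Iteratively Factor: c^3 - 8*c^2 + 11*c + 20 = (c - 4)*(c^2 - 4*c - 5) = (c - 5)*(c - 4)*(c + 1)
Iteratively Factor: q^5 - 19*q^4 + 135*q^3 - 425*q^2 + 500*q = (q - 5)*(q^4 - 14*q^3 + 65*q^2 - 100*q) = (q - 5)^2*(q^3 - 9*q^2 + 20*q) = (q - 5)^2*(q - 4)*(q^2 - 5*q) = q*(q - 5)^2*(q - 4)*(q - 5)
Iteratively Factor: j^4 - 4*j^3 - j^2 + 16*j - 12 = (j - 1)*(j^3 - 3*j^2 - 4*j + 12) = (j - 3)*(j - 1)*(j^2 - 4) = (j - 3)*(j - 1)*(j + 2)*(j - 2)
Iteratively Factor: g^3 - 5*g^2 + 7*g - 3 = (g - 1)*(g^2 - 4*g + 3) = (g - 1)^2*(g - 3)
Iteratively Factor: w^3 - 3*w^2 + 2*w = (w)*(w^2 - 3*w + 2) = w*(w - 2)*(w - 1)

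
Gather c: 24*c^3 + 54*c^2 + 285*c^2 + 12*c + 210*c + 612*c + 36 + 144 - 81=24*c^3 + 339*c^2 + 834*c + 99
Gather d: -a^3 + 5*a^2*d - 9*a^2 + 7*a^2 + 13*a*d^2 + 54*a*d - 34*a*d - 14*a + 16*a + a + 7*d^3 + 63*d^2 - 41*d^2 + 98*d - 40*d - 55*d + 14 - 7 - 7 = -a^3 - 2*a^2 + 3*a + 7*d^3 + d^2*(13*a + 22) + d*(5*a^2 + 20*a + 3)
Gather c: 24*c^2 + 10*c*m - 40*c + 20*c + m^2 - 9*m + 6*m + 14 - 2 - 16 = 24*c^2 + c*(10*m - 20) + m^2 - 3*m - 4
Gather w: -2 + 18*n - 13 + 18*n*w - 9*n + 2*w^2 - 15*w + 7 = 9*n + 2*w^2 + w*(18*n - 15) - 8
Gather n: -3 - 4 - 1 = -8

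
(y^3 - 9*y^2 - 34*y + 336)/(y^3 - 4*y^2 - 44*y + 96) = (y - 7)/(y - 2)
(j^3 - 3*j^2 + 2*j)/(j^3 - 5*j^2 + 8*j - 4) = j/(j - 2)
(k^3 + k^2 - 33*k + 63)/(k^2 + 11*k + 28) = (k^2 - 6*k + 9)/(k + 4)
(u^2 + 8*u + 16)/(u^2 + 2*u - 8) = (u + 4)/(u - 2)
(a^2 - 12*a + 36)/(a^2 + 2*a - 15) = (a^2 - 12*a + 36)/(a^2 + 2*a - 15)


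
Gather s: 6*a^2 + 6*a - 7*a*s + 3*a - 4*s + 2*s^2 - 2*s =6*a^2 + 9*a + 2*s^2 + s*(-7*a - 6)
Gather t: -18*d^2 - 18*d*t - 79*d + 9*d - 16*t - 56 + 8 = -18*d^2 - 70*d + t*(-18*d - 16) - 48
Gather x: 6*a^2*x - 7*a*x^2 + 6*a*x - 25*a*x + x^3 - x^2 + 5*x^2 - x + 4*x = x^3 + x^2*(4 - 7*a) + x*(6*a^2 - 19*a + 3)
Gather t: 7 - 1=6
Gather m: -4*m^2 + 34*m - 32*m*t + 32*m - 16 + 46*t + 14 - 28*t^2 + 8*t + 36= -4*m^2 + m*(66 - 32*t) - 28*t^2 + 54*t + 34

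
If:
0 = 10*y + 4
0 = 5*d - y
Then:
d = -2/25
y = -2/5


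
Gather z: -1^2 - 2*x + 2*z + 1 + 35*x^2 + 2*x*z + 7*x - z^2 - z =35*x^2 + 5*x - z^2 + z*(2*x + 1)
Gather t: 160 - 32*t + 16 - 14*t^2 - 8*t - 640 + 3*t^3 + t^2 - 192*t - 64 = 3*t^3 - 13*t^2 - 232*t - 528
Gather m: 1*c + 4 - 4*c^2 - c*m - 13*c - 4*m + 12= -4*c^2 - 12*c + m*(-c - 4) + 16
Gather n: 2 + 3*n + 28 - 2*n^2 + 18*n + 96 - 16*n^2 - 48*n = -18*n^2 - 27*n + 126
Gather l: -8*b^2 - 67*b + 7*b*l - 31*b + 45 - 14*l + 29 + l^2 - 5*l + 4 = -8*b^2 - 98*b + l^2 + l*(7*b - 19) + 78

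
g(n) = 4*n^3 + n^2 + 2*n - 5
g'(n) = 12*n^2 + 2*n + 2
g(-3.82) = -221.02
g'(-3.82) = 169.47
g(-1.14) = -11.91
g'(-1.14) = 15.32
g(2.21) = 47.48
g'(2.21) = 65.03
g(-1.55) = -20.59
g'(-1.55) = 27.73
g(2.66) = 82.68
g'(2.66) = 92.23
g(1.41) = 11.02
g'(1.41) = 28.68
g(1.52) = 14.40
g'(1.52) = 32.76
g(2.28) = 52.17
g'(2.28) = 68.94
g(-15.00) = -13310.00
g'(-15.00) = 2672.00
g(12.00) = 7075.00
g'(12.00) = 1754.00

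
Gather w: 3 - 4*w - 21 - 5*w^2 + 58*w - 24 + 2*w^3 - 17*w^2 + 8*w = 2*w^3 - 22*w^2 + 62*w - 42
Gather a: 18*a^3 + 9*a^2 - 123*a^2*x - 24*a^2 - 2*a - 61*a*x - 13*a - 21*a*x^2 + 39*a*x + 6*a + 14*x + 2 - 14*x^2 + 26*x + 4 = 18*a^3 + a^2*(-123*x - 15) + a*(-21*x^2 - 22*x - 9) - 14*x^2 + 40*x + 6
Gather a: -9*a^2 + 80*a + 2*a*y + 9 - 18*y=-9*a^2 + a*(2*y + 80) - 18*y + 9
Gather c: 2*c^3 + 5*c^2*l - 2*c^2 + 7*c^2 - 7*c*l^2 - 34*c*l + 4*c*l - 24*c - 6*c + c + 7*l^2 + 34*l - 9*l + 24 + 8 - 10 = 2*c^3 + c^2*(5*l + 5) + c*(-7*l^2 - 30*l - 29) + 7*l^2 + 25*l + 22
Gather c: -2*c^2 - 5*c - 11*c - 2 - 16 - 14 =-2*c^2 - 16*c - 32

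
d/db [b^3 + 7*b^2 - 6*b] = 3*b^2 + 14*b - 6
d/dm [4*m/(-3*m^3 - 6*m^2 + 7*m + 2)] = 8*(3*m^3 + 3*m^2 + 1)/(9*m^6 + 36*m^5 - 6*m^4 - 96*m^3 + 25*m^2 + 28*m + 4)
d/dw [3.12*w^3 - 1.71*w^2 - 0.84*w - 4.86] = 9.36*w^2 - 3.42*w - 0.84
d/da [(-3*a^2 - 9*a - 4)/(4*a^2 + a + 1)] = (33*a^2 + 26*a - 5)/(16*a^4 + 8*a^3 + 9*a^2 + 2*a + 1)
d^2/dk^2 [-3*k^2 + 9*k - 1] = -6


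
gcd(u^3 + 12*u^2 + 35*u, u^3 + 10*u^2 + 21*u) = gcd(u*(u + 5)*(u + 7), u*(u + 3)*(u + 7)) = u^2 + 7*u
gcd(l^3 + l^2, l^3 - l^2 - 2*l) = l^2 + l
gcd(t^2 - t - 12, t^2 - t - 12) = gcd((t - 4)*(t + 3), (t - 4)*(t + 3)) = t^2 - t - 12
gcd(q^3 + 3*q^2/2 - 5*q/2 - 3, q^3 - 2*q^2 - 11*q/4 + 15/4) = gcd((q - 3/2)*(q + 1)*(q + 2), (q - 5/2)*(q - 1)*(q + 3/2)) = 1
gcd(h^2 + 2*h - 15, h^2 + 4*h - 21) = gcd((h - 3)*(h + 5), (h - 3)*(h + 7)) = h - 3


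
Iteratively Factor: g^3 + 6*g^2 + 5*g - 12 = (g + 3)*(g^2 + 3*g - 4) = (g + 3)*(g + 4)*(g - 1)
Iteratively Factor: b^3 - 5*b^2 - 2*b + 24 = (b - 3)*(b^2 - 2*b - 8) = (b - 3)*(b + 2)*(b - 4)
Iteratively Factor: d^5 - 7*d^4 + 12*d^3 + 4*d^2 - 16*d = (d + 1)*(d^4 - 8*d^3 + 20*d^2 - 16*d) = (d - 2)*(d + 1)*(d^3 - 6*d^2 + 8*d) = (d - 2)^2*(d + 1)*(d^2 - 4*d) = (d - 4)*(d - 2)^2*(d + 1)*(d)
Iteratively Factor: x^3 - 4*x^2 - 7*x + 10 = (x - 5)*(x^2 + x - 2) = (x - 5)*(x + 2)*(x - 1)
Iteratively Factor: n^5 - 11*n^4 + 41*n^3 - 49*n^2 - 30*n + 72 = (n - 3)*(n^4 - 8*n^3 + 17*n^2 + 2*n - 24) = (n - 3)*(n - 2)*(n^3 - 6*n^2 + 5*n + 12) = (n - 3)^2*(n - 2)*(n^2 - 3*n - 4) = (n - 3)^2*(n - 2)*(n + 1)*(n - 4)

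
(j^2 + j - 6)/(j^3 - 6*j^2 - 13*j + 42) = 1/(j - 7)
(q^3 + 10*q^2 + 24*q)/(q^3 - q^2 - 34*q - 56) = q*(q + 6)/(q^2 - 5*q - 14)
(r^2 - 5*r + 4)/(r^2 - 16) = (r - 1)/(r + 4)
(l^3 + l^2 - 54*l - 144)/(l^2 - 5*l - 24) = l + 6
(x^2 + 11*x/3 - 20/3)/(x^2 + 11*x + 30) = (x - 4/3)/(x + 6)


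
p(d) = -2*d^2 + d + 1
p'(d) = 1 - 4*d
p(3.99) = -26.85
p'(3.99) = -14.96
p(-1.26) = -3.44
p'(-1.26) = 6.04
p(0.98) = 0.06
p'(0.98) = -2.92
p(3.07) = -14.78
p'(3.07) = -11.28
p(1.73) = -3.26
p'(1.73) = -5.92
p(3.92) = -25.81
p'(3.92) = -14.68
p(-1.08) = -2.41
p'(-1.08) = 5.32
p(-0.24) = 0.64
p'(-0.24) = 1.96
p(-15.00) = -464.00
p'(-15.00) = 61.00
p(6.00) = -65.00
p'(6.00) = -23.00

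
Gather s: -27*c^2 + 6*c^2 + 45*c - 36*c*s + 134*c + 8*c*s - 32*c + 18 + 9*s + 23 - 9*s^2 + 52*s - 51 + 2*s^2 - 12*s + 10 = -21*c^2 + 147*c - 7*s^2 + s*(49 - 28*c)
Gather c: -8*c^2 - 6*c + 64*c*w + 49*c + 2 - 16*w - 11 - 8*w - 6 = -8*c^2 + c*(64*w + 43) - 24*w - 15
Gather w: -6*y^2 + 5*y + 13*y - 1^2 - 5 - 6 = -6*y^2 + 18*y - 12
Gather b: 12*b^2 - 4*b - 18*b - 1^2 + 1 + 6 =12*b^2 - 22*b + 6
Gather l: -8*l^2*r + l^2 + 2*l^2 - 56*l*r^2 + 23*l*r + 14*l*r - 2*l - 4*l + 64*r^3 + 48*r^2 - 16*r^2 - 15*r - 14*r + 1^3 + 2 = l^2*(3 - 8*r) + l*(-56*r^2 + 37*r - 6) + 64*r^3 + 32*r^2 - 29*r + 3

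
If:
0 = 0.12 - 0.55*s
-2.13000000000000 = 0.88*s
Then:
No Solution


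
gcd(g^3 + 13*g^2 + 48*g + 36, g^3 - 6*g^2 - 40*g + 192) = g + 6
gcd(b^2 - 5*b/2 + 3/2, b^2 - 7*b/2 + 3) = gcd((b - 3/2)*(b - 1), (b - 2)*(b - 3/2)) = b - 3/2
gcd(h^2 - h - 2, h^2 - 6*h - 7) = h + 1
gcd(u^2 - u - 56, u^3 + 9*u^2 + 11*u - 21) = u + 7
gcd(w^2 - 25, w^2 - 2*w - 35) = w + 5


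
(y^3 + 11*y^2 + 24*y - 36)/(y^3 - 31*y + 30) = (y + 6)/(y - 5)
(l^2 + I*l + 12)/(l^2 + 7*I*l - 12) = (l - 3*I)/(l + 3*I)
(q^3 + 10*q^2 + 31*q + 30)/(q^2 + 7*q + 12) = (q^2 + 7*q + 10)/(q + 4)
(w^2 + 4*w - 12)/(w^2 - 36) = (w - 2)/(w - 6)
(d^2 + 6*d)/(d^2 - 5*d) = (d + 6)/(d - 5)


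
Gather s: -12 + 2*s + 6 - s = s - 6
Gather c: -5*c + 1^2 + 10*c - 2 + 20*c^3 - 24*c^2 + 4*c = 20*c^3 - 24*c^2 + 9*c - 1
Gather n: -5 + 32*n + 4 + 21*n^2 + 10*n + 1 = 21*n^2 + 42*n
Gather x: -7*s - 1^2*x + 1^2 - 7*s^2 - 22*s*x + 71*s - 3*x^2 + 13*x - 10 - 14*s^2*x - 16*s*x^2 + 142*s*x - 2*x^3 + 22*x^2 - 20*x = -7*s^2 + 64*s - 2*x^3 + x^2*(19 - 16*s) + x*(-14*s^2 + 120*s - 8) - 9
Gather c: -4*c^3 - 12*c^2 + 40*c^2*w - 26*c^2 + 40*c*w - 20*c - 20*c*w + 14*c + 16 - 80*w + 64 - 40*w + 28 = -4*c^3 + c^2*(40*w - 38) + c*(20*w - 6) - 120*w + 108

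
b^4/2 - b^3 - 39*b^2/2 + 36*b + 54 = (b/2 + 1/2)*(b - 6)*(b - 3)*(b + 6)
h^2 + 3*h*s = h*(h + 3*s)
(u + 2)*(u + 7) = u^2 + 9*u + 14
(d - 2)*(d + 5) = d^2 + 3*d - 10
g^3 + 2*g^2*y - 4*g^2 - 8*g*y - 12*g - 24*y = (g - 6)*(g + 2)*(g + 2*y)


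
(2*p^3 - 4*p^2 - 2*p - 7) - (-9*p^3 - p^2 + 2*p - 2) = 11*p^3 - 3*p^2 - 4*p - 5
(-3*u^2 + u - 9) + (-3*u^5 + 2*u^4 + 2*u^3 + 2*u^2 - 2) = -3*u^5 + 2*u^4 + 2*u^3 - u^2 + u - 11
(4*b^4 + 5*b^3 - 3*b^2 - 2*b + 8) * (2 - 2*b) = -8*b^5 - 2*b^4 + 16*b^3 - 2*b^2 - 20*b + 16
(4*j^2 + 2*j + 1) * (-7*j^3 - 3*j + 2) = -28*j^5 - 14*j^4 - 19*j^3 + 2*j^2 + j + 2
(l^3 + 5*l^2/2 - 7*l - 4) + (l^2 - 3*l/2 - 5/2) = l^3 + 7*l^2/2 - 17*l/2 - 13/2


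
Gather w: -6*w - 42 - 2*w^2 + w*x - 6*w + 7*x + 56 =-2*w^2 + w*(x - 12) + 7*x + 14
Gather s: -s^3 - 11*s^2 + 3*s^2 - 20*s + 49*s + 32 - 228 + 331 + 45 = -s^3 - 8*s^2 + 29*s + 180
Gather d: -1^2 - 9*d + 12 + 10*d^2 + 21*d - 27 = 10*d^2 + 12*d - 16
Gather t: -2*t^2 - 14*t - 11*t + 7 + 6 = -2*t^2 - 25*t + 13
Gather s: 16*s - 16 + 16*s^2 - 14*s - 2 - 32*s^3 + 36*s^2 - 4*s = -32*s^3 + 52*s^2 - 2*s - 18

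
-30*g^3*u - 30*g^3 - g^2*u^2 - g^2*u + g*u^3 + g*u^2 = (-6*g + u)*(5*g + u)*(g*u + g)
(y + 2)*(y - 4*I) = y^2 + 2*y - 4*I*y - 8*I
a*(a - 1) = a^2 - a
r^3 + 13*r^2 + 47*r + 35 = (r + 1)*(r + 5)*(r + 7)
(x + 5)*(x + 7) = x^2 + 12*x + 35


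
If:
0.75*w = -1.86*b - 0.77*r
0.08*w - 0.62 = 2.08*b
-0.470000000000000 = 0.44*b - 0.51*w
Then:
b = -0.27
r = -0.01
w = 0.69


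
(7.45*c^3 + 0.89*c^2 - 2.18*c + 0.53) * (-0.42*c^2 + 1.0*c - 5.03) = -3.129*c^5 + 7.0762*c^4 - 35.6679*c^3 - 6.8793*c^2 + 11.4954*c - 2.6659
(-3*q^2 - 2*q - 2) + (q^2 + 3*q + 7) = -2*q^2 + q + 5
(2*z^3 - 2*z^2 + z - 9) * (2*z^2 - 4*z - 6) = 4*z^5 - 12*z^4 - 2*z^3 - 10*z^2 + 30*z + 54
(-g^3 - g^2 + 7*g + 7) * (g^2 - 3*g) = -g^5 + 2*g^4 + 10*g^3 - 14*g^2 - 21*g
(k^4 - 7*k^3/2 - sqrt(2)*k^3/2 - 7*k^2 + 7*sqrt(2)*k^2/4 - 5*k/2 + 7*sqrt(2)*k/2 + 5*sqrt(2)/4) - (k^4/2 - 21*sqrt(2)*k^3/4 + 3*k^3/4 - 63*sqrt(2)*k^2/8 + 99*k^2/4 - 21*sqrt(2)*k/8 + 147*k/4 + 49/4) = k^4/2 - 17*k^3/4 + 19*sqrt(2)*k^3/4 - 127*k^2/4 + 77*sqrt(2)*k^2/8 - 157*k/4 + 49*sqrt(2)*k/8 - 49/4 + 5*sqrt(2)/4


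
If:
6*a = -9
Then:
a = -3/2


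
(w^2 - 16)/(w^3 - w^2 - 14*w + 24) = (w - 4)/(w^2 - 5*w + 6)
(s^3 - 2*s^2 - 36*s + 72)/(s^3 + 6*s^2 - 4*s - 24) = (s - 6)/(s + 2)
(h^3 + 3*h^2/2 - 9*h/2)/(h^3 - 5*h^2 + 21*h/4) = 2*(h + 3)/(2*h - 7)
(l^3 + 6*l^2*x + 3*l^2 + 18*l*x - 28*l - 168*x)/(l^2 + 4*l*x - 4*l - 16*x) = (l^2 + 6*l*x + 7*l + 42*x)/(l + 4*x)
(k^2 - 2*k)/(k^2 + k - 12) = k*(k - 2)/(k^2 + k - 12)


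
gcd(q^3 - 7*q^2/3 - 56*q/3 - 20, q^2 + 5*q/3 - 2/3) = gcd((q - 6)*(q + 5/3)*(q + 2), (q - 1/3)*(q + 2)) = q + 2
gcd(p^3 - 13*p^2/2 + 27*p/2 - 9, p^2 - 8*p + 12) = p - 2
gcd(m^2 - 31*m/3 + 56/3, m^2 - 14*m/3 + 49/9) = m - 7/3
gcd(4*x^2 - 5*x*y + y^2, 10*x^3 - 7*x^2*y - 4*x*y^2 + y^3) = x - y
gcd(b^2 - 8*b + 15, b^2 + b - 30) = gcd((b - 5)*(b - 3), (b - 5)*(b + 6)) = b - 5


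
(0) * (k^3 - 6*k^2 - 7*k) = 0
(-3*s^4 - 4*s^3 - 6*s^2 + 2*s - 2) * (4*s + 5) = -12*s^5 - 31*s^4 - 44*s^3 - 22*s^2 + 2*s - 10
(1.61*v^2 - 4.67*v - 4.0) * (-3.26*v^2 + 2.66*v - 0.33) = -5.2486*v^4 + 19.5068*v^3 + 0.0864999999999991*v^2 - 9.0989*v + 1.32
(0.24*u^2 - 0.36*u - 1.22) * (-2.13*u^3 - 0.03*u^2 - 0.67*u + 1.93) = -0.5112*u^5 + 0.7596*u^4 + 2.4486*u^3 + 0.741*u^2 + 0.1226*u - 2.3546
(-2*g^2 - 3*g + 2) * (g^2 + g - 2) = -2*g^4 - 5*g^3 + 3*g^2 + 8*g - 4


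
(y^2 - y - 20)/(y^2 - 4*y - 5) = (y + 4)/(y + 1)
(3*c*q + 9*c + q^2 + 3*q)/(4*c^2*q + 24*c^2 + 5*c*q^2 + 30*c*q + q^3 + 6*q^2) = (3*c*q + 9*c + q^2 + 3*q)/(4*c^2*q + 24*c^2 + 5*c*q^2 + 30*c*q + q^3 + 6*q^2)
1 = 1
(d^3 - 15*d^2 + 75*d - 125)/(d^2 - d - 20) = (d^2 - 10*d + 25)/(d + 4)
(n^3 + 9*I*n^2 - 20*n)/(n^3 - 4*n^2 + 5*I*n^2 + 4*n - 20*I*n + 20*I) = n*(n + 4*I)/(n^2 - 4*n + 4)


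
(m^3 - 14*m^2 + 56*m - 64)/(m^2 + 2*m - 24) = (m^2 - 10*m + 16)/(m + 6)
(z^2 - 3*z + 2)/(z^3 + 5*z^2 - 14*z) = (z - 1)/(z*(z + 7))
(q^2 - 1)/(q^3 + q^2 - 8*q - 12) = (q^2 - 1)/(q^3 + q^2 - 8*q - 12)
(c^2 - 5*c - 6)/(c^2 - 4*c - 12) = (c + 1)/(c + 2)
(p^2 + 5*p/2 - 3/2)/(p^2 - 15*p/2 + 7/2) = (p + 3)/(p - 7)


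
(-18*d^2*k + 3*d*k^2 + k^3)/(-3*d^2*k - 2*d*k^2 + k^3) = (6*d + k)/(d + k)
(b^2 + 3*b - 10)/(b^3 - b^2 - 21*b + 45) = (b - 2)/(b^2 - 6*b + 9)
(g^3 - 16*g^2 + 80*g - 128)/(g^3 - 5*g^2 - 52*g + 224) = (g - 4)/(g + 7)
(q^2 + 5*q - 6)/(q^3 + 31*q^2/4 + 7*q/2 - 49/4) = 4*(q + 6)/(4*q^2 + 35*q + 49)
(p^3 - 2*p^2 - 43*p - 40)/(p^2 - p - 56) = (p^2 + 6*p + 5)/(p + 7)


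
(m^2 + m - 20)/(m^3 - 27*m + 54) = (m^2 + m - 20)/(m^3 - 27*m + 54)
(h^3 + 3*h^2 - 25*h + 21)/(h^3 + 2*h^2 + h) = (h^3 + 3*h^2 - 25*h + 21)/(h*(h^2 + 2*h + 1))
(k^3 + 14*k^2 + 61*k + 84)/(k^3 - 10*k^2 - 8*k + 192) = (k^2 + 10*k + 21)/(k^2 - 14*k + 48)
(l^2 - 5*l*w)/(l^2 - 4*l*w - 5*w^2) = l/(l + w)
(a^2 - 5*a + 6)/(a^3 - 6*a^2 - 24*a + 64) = (a - 3)/(a^2 - 4*a - 32)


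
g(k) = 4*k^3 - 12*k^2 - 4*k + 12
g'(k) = 12*k^2 - 24*k - 4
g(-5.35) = -922.59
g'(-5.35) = 467.87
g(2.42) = -11.27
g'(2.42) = 8.20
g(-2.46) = -110.33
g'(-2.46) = 127.66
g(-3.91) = -394.92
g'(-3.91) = 273.30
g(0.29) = 9.93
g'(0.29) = -9.95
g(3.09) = 3.08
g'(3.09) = 36.42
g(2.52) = -10.27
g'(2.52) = 11.72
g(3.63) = 30.69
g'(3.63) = 67.00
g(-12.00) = -8580.00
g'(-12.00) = 2012.00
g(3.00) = 0.00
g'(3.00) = 32.00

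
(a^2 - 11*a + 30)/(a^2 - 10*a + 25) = (a - 6)/(a - 5)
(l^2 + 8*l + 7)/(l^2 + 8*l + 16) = (l^2 + 8*l + 7)/(l^2 + 8*l + 16)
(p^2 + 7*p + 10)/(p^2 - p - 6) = (p + 5)/(p - 3)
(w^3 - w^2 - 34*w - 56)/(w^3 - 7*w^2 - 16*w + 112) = (w + 2)/(w - 4)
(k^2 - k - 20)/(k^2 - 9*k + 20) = (k + 4)/(k - 4)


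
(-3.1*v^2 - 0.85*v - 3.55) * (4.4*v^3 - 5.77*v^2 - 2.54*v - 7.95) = -13.64*v^5 + 14.147*v^4 - 2.8415*v^3 + 47.2875*v^2 + 15.7745*v + 28.2225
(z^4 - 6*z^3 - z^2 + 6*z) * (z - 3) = z^5 - 9*z^4 + 17*z^3 + 9*z^2 - 18*z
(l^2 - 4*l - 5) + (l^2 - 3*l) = 2*l^2 - 7*l - 5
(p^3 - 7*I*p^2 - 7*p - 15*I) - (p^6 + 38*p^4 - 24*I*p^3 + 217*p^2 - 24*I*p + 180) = -p^6 - 38*p^4 + p^3 + 24*I*p^3 - 217*p^2 - 7*I*p^2 - 7*p + 24*I*p - 180 - 15*I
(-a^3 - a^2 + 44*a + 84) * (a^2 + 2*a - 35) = -a^5 - 3*a^4 + 77*a^3 + 207*a^2 - 1372*a - 2940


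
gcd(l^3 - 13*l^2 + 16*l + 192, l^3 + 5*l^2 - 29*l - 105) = l + 3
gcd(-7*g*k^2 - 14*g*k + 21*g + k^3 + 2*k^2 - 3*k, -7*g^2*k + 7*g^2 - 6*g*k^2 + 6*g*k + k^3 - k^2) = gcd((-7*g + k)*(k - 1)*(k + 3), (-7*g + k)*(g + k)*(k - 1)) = 7*g*k - 7*g - k^2 + k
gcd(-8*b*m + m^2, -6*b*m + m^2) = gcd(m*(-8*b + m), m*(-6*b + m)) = m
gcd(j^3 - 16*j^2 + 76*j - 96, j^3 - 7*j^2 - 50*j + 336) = j^2 - 14*j + 48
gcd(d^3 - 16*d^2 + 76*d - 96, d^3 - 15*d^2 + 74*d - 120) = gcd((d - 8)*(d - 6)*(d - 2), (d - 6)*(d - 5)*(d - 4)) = d - 6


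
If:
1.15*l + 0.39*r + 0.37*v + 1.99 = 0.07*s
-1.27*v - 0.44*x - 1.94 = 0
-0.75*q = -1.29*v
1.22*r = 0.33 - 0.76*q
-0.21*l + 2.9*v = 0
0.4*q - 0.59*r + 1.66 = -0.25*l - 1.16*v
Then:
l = -3.49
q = -0.44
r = 0.54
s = -27.27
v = -0.25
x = -3.68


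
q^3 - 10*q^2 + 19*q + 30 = (q - 6)*(q - 5)*(q + 1)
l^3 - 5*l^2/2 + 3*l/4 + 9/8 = (l - 3/2)^2*(l + 1/2)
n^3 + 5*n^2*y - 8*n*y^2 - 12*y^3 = (n - 2*y)*(n + y)*(n + 6*y)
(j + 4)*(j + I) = j^2 + 4*j + I*j + 4*I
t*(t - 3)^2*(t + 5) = t^4 - t^3 - 21*t^2 + 45*t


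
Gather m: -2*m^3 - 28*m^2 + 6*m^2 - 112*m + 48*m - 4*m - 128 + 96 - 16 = -2*m^3 - 22*m^2 - 68*m - 48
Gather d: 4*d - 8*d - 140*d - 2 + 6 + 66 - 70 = -144*d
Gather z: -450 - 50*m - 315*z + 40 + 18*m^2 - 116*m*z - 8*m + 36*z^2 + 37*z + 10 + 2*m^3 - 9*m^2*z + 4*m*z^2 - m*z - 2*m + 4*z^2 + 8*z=2*m^3 + 18*m^2 - 60*m + z^2*(4*m + 40) + z*(-9*m^2 - 117*m - 270) - 400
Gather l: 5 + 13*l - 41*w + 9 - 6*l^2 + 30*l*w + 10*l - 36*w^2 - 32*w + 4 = -6*l^2 + l*(30*w + 23) - 36*w^2 - 73*w + 18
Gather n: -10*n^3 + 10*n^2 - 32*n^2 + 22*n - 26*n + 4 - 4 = -10*n^3 - 22*n^2 - 4*n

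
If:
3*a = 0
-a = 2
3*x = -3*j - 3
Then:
No Solution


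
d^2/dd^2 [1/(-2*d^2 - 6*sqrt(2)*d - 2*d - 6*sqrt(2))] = (d^2 + d + 3*sqrt(2)*d - (2*d + 1 + 3*sqrt(2))^2 + 3*sqrt(2))/(d^2 + d + 3*sqrt(2)*d + 3*sqrt(2))^3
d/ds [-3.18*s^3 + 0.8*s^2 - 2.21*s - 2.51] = -9.54*s^2 + 1.6*s - 2.21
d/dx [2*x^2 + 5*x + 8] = 4*x + 5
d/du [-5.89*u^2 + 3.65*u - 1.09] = 3.65 - 11.78*u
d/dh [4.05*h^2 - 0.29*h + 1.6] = 8.1*h - 0.29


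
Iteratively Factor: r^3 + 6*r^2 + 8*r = (r)*(r^2 + 6*r + 8) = r*(r + 4)*(r + 2)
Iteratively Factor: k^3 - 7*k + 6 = (k - 2)*(k^2 + 2*k - 3) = (k - 2)*(k - 1)*(k + 3)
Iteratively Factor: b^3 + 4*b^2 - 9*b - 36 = (b + 4)*(b^2 - 9) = (b - 3)*(b + 4)*(b + 3)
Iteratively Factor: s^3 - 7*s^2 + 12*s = (s - 3)*(s^2 - 4*s) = s*(s - 3)*(s - 4)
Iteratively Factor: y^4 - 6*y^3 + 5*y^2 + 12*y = (y + 1)*(y^3 - 7*y^2 + 12*y) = y*(y + 1)*(y^2 - 7*y + 12) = y*(y - 3)*(y + 1)*(y - 4)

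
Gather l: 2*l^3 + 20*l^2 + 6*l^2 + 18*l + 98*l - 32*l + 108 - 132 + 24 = 2*l^3 + 26*l^2 + 84*l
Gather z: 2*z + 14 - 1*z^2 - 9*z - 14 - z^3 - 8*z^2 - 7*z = -z^3 - 9*z^2 - 14*z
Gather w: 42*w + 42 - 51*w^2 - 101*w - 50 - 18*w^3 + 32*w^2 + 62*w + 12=-18*w^3 - 19*w^2 + 3*w + 4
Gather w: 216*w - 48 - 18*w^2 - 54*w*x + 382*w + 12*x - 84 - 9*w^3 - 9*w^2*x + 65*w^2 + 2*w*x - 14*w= -9*w^3 + w^2*(47 - 9*x) + w*(584 - 52*x) + 12*x - 132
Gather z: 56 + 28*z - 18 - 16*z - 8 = 12*z + 30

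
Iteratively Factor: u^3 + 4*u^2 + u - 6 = (u + 2)*(u^2 + 2*u - 3) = (u + 2)*(u + 3)*(u - 1)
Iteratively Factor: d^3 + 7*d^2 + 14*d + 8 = (d + 1)*(d^2 + 6*d + 8) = (d + 1)*(d + 2)*(d + 4)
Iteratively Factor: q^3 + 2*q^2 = (q)*(q^2 + 2*q) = q*(q + 2)*(q)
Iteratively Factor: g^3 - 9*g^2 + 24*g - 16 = (g - 4)*(g^2 - 5*g + 4) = (g - 4)^2*(g - 1)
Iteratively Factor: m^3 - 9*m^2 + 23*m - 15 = (m - 5)*(m^2 - 4*m + 3) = (m - 5)*(m - 3)*(m - 1)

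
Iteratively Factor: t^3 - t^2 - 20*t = (t - 5)*(t^2 + 4*t) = t*(t - 5)*(t + 4)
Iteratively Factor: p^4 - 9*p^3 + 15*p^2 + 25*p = (p - 5)*(p^3 - 4*p^2 - 5*p) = p*(p - 5)*(p^2 - 4*p - 5) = p*(p - 5)^2*(p + 1)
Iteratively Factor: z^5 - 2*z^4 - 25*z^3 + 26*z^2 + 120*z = (z - 3)*(z^4 + z^3 - 22*z^2 - 40*z) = (z - 5)*(z - 3)*(z^3 + 6*z^2 + 8*z) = (z - 5)*(z - 3)*(z + 4)*(z^2 + 2*z) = (z - 5)*(z - 3)*(z + 2)*(z + 4)*(z)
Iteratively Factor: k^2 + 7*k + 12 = (k + 3)*(k + 4)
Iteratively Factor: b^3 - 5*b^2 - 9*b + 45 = (b - 5)*(b^2 - 9) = (b - 5)*(b + 3)*(b - 3)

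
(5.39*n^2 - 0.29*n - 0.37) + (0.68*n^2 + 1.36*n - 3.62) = 6.07*n^2 + 1.07*n - 3.99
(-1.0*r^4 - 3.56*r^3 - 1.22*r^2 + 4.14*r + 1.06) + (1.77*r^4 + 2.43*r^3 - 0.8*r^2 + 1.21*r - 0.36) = 0.77*r^4 - 1.13*r^3 - 2.02*r^2 + 5.35*r + 0.7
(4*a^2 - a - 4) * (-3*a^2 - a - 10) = -12*a^4 - a^3 - 27*a^2 + 14*a + 40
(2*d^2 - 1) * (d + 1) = 2*d^3 + 2*d^2 - d - 1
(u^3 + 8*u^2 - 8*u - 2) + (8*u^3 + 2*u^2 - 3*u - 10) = 9*u^3 + 10*u^2 - 11*u - 12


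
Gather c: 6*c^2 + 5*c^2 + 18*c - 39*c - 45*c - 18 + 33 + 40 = 11*c^2 - 66*c + 55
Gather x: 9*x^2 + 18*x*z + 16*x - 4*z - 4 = 9*x^2 + x*(18*z + 16) - 4*z - 4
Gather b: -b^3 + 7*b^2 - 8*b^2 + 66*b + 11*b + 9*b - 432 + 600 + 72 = -b^3 - b^2 + 86*b + 240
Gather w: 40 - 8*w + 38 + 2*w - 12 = 66 - 6*w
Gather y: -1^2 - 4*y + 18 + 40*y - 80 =36*y - 63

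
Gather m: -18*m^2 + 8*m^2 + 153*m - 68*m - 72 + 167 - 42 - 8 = -10*m^2 + 85*m + 45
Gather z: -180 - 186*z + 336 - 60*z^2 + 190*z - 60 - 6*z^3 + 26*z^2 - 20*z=-6*z^3 - 34*z^2 - 16*z + 96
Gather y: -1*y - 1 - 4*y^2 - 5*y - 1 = -4*y^2 - 6*y - 2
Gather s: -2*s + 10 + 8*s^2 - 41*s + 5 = 8*s^2 - 43*s + 15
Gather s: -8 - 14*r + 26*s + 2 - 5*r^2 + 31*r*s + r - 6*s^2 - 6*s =-5*r^2 - 13*r - 6*s^2 + s*(31*r + 20) - 6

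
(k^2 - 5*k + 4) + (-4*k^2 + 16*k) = -3*k^2 + 11*k + 4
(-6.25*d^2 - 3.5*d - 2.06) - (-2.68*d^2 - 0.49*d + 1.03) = -3.57*d^2 - 3.01*d - 3.09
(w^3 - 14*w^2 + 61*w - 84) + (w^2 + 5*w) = w^3 - 13*w^2 + 66*w - 84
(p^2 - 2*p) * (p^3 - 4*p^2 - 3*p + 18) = p^5 - 6*p^4 + 5*p^3 + 24*p^2 - 36*p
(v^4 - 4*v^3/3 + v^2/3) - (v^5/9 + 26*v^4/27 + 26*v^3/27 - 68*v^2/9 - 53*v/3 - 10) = -v^5/9 + v^4/27 - 62*v^3/27 + 71*v^2/9 + 53*v/3 + 10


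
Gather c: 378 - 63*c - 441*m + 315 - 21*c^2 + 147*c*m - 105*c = -21*c^2 + c*(147*m - 168) - 441*m + 693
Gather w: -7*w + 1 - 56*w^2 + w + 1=-56*w^2 - 6*w + 2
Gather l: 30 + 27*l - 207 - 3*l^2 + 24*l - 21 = -3*l^2 + 51*l - 198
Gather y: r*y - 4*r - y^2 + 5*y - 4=-4*r - y^2 + y*(r + 5) - 4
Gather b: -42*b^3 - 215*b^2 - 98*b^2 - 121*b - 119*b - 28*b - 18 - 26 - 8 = -42*b^3 - 313*b^2 - 268*b - 52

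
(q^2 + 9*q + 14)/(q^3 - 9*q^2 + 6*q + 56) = (q + 7)/(q^2 - 11*q + 28)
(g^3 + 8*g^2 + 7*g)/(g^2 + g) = g + 7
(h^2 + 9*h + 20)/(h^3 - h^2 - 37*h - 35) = (h + 4)/(h^2 - 6*h - 7)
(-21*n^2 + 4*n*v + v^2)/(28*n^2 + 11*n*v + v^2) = (-3*n + v)/(4*n + v)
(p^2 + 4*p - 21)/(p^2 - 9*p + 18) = (p + 7)/(p - 6)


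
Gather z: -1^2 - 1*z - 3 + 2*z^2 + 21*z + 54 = 2*z^2 + 20*z + 50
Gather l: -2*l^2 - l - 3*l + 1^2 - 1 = -2*l^2 - 4*l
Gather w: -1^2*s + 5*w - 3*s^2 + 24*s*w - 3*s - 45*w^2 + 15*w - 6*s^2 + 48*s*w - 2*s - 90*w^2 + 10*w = -9*s^2 - 6*s - 135*w^2 + w*(72*s + 30)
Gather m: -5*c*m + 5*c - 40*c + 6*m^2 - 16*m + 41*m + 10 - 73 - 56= -35*c + 6*m^2 + m*(25 - 5*c) - 119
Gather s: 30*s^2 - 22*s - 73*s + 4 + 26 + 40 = 30*s^2 - 95*s + 70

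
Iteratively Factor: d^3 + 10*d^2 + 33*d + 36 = (d + 4)*(d^2 + 6*d + 9) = (d + 3)*(d + 4)*(d + 3)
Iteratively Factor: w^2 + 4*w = (w + 4)*(w)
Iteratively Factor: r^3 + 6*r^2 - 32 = (r + 4)*(r^2 + 2*r - 8) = (r - 2)*(r + 4)*(r + 4)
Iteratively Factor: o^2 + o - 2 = (o + 2)*(o - 1)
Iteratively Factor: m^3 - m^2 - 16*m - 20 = (m + 2)*(m^2 - 3*m - 10) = (m - 5)*(m + 2)*(m + 2)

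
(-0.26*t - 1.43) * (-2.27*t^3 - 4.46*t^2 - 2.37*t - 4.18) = 0.5902*t^4 + 4.4057*t^3 + 6.994*t^2 + 4.4759*t + 5.9774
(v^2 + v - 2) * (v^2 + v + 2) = v^4 + 2*v^3 + v^2 - 4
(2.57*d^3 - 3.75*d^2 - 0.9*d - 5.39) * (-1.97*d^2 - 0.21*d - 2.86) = -5.0629*d^5 + 6.8478*d^4 - 4.7897*d^3 + 21.5323*d^2 + 3.7059*d + 15.4154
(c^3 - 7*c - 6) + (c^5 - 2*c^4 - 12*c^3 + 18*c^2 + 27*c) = c^5 - 2*c^4 - 11*c^3 + 18*c^2 + 20*c - 6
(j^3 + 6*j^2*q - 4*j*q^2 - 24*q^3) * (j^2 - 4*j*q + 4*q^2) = j^5 + 2*j^4*q - 24*j^3*q^2 + 16*j^2*q^3 + 80*j*q^4 - 96*q^5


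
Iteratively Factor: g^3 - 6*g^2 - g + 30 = (g - 5)*(g^2 - g - 6) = (g - 5)*(g - 3)*(g + 2)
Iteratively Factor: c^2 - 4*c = (c)*(c - 4)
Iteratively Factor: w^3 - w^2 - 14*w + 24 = (w - 3)*(w^2 + 2*w - 8) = (w - 3)*(w + 4)*(w - 2)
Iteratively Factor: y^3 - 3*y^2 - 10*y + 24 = (y - 4)*(y^2 + y - 6) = (y - 4)*(y + 3)*(y - 2)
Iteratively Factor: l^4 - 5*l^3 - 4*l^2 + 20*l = (l - 5)*(l^3 - 4*l) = (l - 5)*(l - 2)*(l^2 + 2*l) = l*(l - 5)*(l - 2)*(l + 2)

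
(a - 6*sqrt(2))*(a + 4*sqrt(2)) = a^2 - 2*sqrt(2)*a - 48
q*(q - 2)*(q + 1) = q^3 - q^2 - 2*q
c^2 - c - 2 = (c - 2)*(c + 1)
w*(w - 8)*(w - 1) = w^3 - 9*w^2 + 8*w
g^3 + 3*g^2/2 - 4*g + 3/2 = (g - 1)*(g - 1/2)*(g + 3)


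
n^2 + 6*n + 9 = (n + 3)^2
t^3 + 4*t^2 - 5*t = t*(t - 1)*(t + 5)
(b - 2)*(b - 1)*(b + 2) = b^3 - b^2 - 4*b + 4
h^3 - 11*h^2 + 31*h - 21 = (h - 7)*(h - 3)*(h - 1)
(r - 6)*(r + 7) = r^2 + r - 42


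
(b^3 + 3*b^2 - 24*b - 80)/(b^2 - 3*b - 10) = (b^2 + 8*b + 16)/(b + 2)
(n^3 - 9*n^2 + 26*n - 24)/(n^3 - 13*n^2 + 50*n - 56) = (n - 3)/(n - 7)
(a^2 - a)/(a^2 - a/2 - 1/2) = 2*a/(2*a + 1)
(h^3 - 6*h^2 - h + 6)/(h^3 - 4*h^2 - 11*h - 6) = (h - 1)/(h + 1)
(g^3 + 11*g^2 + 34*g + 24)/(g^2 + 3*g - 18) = (g^2 + 5*g + 4)/(g - 3)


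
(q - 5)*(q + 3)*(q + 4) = q^3 + 2*q^2 - 23*q - 60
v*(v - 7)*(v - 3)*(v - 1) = v^4 - 11*v^3 + 31*v^2 - 21*v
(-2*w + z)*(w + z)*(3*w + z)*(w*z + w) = -6*w^4*z - 6*w^4 - 5*w^3*z^2 - 5*w^3*z + 2*w^2*z^3 + 2*w^2*z^2 + w*z^4 + w*z^3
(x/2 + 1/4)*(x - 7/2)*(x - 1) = x^3/2 - 2*x^2 + 5*x/8 + 7/8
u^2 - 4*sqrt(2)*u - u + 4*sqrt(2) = (u - 1)*(u - 4*sqrt(2))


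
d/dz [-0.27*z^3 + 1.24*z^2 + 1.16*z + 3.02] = -0.81*z^2 + 2.48*z + 1.16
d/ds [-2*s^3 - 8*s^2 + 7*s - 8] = -6*s^2 - 16*s + 7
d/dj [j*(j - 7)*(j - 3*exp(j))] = -3*j^2*exp(j) + 3*j^2 + 15*j*exp(j) - 14*j + 21*exp(j)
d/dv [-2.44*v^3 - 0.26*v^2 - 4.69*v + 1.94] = -7.32*v^2 - 0.52*v - 4.69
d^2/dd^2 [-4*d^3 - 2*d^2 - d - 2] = -24*d - 4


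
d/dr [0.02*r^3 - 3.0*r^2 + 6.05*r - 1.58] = 0.06*r^2 - 6.0*r + 6.05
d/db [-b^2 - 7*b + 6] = -2*b - 7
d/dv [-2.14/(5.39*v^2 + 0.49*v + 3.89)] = (23.0692*v + 1.0486)/(5.39*v^2 + 0.49*v + 3.89)^2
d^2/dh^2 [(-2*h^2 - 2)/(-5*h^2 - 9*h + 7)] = 60*(-3*h^3 + 12*h^2 + 9*h + 11)/(125*h^6 + 675*h^5 + 690*h^4 - 1161*h^3 - 966*h^2 + 1323*h - 343)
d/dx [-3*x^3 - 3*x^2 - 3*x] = -9*x^2 - 6*x - 3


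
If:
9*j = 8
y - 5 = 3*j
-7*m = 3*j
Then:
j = 8/9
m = -8/21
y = 23/3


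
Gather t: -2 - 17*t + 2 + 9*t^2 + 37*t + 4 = 9*t^2 + 20*t + 4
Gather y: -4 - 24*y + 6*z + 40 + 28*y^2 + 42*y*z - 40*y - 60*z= 28*y^2 + y*(42*z - 64) - 54*z + 36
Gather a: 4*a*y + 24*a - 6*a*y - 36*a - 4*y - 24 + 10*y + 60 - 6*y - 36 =a*(-2*y - 12)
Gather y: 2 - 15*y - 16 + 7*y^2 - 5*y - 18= 7*y^2 - 20*y - 32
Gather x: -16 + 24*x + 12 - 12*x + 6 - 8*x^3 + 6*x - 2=-8*x^3 + 18*x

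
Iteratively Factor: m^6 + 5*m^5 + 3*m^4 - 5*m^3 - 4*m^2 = (m + 1)*(m^5 + 4*m^4 - m^3 - 4*m^2) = m*(m + 1)*(m^4 + 4*m^3 - m^2 - 4*m) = m*(m + 1)^2*(m^3 + 3*m^2 - 4*m) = m*(m - 1)*(m + 1)^2*(m^2 + 4*m) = m*(m - 1)*(m + 1)^2*(m + 4)*(m)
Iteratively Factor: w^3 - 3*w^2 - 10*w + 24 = (w - 2)*(w^2 - w - 12) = (w - 2)*(w + 3)*(w - 4)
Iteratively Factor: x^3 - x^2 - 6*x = (x - 3)*(x^2 + 2*x) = (x - 3)*(x + 2)*(x)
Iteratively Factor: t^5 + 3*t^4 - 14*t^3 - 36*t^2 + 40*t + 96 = (t + 4)*(t^4 - t^3 - 10*t^2 + 4*t + 24) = (t - 2)*(t + 4)*(t^3 + t^2 - 8*t - 12) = (t - 2)*(t + 2)*(t + 4)*(t^2 - t - 6) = (t - 3)*(t - 2)*(t + 2)*(t + 4)*(t + 2)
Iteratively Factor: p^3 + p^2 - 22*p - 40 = (p + 2)*(p^2 - p - 20) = (p - 5)*(p + 2)*(p + 4)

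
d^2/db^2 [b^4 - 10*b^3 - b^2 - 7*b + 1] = 12*b^2 - 60*b - 2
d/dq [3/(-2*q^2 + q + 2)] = 3*(4*q - 1)/(-2*q^2 + q + 2)^2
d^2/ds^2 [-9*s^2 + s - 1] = -18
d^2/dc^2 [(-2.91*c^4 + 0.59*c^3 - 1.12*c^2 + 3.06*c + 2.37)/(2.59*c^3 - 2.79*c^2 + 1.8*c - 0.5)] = (1.13686837721616e-13*c^8 - 24.6699679999999*c^6 + 171.730656*c^5 + 17.6773079999999*c^4 - 242.38024*c^3 + 221.994342*c^2 - 77.72514*c + 13.6933)/(17.373979*c^9 - 56.146797*c^8 + 96.706197*c^7 - 109.821669*c^6 + 88.88724*c^5 - 52.78095*c^4 + 22.8405*c^3 - 6.9525*c^2 + 1.35*c - 0.125)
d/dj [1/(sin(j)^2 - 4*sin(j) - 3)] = 2*(2 - sin(j))*cos(j)/(4*sin(j) + cos(j)^2 + 2)^2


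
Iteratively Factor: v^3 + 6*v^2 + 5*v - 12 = (v + 3)*(v^2 + 3*v - 4) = (v + 3)*(v + 4)*(v - 1)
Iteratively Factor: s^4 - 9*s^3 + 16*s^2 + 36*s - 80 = (s - 5)*(s^3 - 4*s^2 - 4*s + 16) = (s - 5)*(s - 4)*(s^2 - 4) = (s - 5)*(s - 4)*(s + 2)*(s - 2)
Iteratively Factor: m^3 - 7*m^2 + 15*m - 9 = (m - 3)*(m^2 - 4*m + 3) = (m - 3)^2*(m - 1)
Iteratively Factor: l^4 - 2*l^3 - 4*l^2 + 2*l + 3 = (l + 1)*(l^3 - 3*l^2 - l + 3) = (l - 3)*(l + 1)*(l^2 - 1) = (l - 3)*(l + 1)^2*(l - 1)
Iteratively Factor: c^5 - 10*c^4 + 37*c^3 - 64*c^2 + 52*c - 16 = (c - 4)*(c^4 - 6*c^3 + 13*c^2 - 12*c + 4) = (c - 4)*(c - 2)*(c^3 - 4*c^2 + 5*c - 2) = (c - 4)*(c - 2)*(c - 1)*(c^2 - 3*c + 2) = (c - 4)*(c - 2)*(c - 1)^2*(c - 2)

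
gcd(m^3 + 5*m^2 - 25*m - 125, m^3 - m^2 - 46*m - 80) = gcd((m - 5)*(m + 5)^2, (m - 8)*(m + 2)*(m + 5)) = m + 5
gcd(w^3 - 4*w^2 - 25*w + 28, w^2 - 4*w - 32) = w + 4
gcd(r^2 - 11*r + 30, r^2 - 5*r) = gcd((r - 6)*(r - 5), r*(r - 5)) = r - 5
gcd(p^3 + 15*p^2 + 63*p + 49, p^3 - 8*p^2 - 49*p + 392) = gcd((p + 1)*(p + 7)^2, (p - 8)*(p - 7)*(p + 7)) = p + 7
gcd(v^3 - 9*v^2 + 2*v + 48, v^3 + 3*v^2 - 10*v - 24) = v^2 - v - 6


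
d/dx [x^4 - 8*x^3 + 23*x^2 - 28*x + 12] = 4*x^3 - 24*x^2 + 46*x - 28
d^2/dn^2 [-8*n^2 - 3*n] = -16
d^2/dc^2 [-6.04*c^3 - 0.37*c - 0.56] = -36.24*c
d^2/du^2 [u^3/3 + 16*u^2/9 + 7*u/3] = 2*u + 32/9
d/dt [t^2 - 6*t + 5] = 2*t - 6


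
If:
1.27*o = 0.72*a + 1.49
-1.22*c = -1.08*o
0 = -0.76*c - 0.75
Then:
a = -4.04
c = -0.99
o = -1.11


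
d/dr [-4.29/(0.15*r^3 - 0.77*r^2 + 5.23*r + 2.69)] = (1.9305*r^2 - 6.6066*r + 22.4367)/(0.15*r^3 - 0.77*r^2 + 5.23*r + 2.69)^2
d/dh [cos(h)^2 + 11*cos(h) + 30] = -(2*cos(h) + 11)*sin(h)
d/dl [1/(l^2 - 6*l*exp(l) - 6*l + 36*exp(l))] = 2*(3*l*exp(l) - l - 15*exp(l) + 3)/(l^2 - 6*l*exp(l) - 6*l + 36*exp(l))^2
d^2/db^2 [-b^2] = -2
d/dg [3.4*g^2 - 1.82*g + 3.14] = 6.8*g - 1.82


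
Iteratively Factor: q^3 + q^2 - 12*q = (q + 4)*(q^2 - 3*q) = (q - 3)*(q + 4)*(q)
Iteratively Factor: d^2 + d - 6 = (d + 3)*(d - 2)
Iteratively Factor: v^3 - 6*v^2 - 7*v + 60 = (v + 3)*(v^2 - 9*v + 20) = (v - 5)*(v + 3)*(v - 4)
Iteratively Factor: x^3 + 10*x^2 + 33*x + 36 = (x + 3)*(x^2 + 7*x + 12) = (x + 3)*(x + 4)*(x + 3)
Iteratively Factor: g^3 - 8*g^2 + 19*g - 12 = (g - 1)*(g^2 - 7*g + 12) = (g - 4)*(g - 1)*(g - 3)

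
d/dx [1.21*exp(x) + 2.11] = 1.21*exp(x)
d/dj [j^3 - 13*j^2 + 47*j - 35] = 3*j^2 - 26*j + 47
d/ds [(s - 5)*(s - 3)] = 2*s - 8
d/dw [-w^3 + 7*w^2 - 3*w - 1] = -3*w^2 + 14*w - 3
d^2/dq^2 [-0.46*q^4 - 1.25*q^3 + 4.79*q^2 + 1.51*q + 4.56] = -5.52*q^2 - 7.5*q + 9.58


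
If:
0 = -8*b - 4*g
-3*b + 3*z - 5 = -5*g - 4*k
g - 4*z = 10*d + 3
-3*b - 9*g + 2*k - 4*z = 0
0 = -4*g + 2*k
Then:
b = -4/19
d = -21/190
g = 8/19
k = 16/19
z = -7/19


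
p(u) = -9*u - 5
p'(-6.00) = -9.00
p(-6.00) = 49.00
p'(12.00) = -9.00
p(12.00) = -113.00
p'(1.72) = -9.00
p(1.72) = -20.48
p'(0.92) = -9.00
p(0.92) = -13.28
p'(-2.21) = -9.00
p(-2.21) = 14.89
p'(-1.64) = -9.00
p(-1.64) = 9.76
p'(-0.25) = -9.00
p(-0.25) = -2.75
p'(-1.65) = -9.00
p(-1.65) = 9.85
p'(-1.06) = -9.00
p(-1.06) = 4.54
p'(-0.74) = -9.00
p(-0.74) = 1.66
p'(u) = -9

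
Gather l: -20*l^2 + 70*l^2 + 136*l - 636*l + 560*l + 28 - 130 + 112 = 50*l^2 + 60*l + 10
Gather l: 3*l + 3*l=6*l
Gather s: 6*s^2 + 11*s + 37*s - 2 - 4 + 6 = 6*s^2 + 48*s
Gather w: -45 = -45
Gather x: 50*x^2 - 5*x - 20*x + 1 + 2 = 50*x^2 - 25*x + 3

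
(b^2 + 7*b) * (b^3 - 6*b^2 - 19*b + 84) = b^5 + b^4 - 61*b^3 - 49*b^2 + 588*b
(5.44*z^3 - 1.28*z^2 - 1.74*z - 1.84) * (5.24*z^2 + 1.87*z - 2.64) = 28.5056*z^5 + 3.4656*z^4 - 25.8728*z^3 - 9.5162*z^2 + 1.1528*z + 4.8576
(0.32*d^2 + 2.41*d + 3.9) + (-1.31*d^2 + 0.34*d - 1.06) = -0.99*d^2 + 2.75*d + 2.84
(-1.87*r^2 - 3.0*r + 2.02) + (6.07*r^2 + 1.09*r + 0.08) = 4.2*r^2 - 1.91*r + 2.1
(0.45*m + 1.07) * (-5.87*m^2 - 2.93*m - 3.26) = -2.6415*m^3 - 7.5994*m^2 - 4.6021*m - 3.4882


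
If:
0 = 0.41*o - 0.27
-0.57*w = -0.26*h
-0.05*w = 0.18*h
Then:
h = 0.00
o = 0.66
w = 0.00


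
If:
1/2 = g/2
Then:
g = 1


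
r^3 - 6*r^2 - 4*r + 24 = (r - 6)*(r - 2)*(r + 2)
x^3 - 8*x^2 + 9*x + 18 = (x - 6)*(x - 3)*(x + 1)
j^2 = j^2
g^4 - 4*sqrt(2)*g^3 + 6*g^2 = g^2*(g - 3*sqrt(2))*(g - sqrt(2))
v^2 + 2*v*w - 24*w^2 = (v - 4*w)*(v + 6*w)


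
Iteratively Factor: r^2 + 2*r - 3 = (r + 3)*(r - 1)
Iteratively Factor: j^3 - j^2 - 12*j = (j)*(j^2 - j - 12) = j*(j - 4)*(j + 3)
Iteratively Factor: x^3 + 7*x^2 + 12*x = (x)*(x^2 + 7*x + 12) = x*(x + 3)*(x + 4)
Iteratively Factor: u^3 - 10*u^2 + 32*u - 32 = (u - 4)*(u^2 - 6*u + 8) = (u - 4)*(u - 2)*(u - 4)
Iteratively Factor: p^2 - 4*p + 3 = (p - 1)*(p - 3)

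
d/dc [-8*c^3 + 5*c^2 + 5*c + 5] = -24*c^2 + 10*c + 5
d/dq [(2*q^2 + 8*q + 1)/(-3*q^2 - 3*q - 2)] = (18*q^2 - 2*q - 13)/(9*q^4 + 18*q^3 + 21*q^2 + 12*q + 4)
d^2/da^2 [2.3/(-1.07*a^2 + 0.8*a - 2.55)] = (5.26654*a^2 - 3.9376*a - 2.3*(2.14*a - 0.8)*(4.28*a - 1.6) + 12.5511)/(1.07*a^2 - 0.8*a + 2.55)^3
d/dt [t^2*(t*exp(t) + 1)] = t*(t^2*exp(t) + 3*t*exp(t) + 2)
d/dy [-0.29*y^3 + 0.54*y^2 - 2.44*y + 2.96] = -0.87*y^2 + 1.08*y - 2.44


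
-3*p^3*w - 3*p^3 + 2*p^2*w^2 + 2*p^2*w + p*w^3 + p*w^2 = (-p + w)*(3*p + w)*(p*w + p)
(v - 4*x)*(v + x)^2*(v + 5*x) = v^4 + 3*v^3*x - 17*v^2*x^2 - 39*v*x^3 - 20*x^4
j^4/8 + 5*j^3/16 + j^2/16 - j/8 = j*(j/4 + 1/2)*(j/2 + 1/2)*(j - 1/2)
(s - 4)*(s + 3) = s^2 - s - 12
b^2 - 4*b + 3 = (b - 3)*(b - 1)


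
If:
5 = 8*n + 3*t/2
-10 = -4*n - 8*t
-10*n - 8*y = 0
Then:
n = 25/58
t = 30/29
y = -125/232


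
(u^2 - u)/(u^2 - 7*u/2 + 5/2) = 2*u/(2*u - 5)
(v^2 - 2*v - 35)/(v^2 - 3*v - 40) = (v - 7)/(v - 8)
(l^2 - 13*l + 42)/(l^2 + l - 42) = (l - 7)/(l + 7)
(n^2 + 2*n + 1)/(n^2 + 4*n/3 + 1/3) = 3*(n + 1)/(3*n + 1)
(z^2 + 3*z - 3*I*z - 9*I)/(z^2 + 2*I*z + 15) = (z + 3)/(z + 5*I)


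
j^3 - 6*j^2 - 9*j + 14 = (j - 7)*(j - 1)*(j + 2)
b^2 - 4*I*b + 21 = (b - 7*I)*(b + 3*I)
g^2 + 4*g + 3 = (g + 1)*(g + 3)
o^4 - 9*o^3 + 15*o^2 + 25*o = o*(o - 5)^2*(o + 1)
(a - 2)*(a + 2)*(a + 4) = a^3 + 4*a^2 - 4*a - 16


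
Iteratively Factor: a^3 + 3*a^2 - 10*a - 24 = (a + 2)*(a^2 + a - 12) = (a - 3)*(a + 2)*(a + 4)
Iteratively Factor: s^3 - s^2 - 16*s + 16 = (s - 1)*(s^2 - 16) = (s - 4)*(s - 1)*(s + 4)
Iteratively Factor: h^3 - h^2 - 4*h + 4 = (h + 2)*(h^2 - 3*h + 2) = (h - 1)*(h + 2)*(h - 2)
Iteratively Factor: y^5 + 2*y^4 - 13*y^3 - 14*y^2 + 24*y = (y - 3)*(y^4 + 5*y^3 + 2*y^2 - 8*y) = (y - 3)*(y - 1)*(y^3 + 6*y^2 + 8*y) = y*(y - 3)*(y - 1)*(y^2 + 6*y + 8) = y*(y - 3)*(y - 1)*(y + 2)*(y + 4)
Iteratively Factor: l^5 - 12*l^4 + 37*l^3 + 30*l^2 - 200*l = (l - 5)*(l^4 - 7*l^3 + 2*l^2 + 40*l) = (l - 5)^2*(l^3 - 2*l^2 - 8*l) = (l - 5)^2*(l + 2)*(l^2 - 4*l) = l*(l - 5)^2*(l + 2)*(l - 4)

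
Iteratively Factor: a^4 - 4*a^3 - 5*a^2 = (a + 1)*(a^3 - 5*a^2) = a*(a + 1)*(a^2 - 5*a) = a*(a - 5)*(a + 1)*(a)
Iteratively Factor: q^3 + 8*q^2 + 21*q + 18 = (q + 2)*(q^2 + 6*q + 9) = (q + 2)*(q + 3)*(q + 3)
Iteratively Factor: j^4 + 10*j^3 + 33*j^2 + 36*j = (j)*(j^3 + 10*j^2 + 33*j + 36) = j*(j + 4)*(j^2 + 6*j + 9) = j*(j + 3)*(j + 4)*(j + 3)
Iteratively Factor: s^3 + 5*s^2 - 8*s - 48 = (s + 4)*(s^2 + s - 12) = (s + 4)^2*(s - 3)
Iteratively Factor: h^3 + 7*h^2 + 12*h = (h + 4)*(h^2 + 3*h) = (h + 3)*(h + 4)*(h)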